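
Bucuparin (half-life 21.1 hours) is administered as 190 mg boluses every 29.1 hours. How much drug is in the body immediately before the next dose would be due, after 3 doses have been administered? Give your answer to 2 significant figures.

110 mg

The 3 doses were given 87.3, 58.2, 29.1 hours ago.
Total = 190·(1/2)^(87.3/21.1) + 190·(1/2)^(58.2/21.1) + 190·(1/2)^(29.1/21.1)
      = 10.796 + 28.082 + 73.045 ≈ 111.92 mg.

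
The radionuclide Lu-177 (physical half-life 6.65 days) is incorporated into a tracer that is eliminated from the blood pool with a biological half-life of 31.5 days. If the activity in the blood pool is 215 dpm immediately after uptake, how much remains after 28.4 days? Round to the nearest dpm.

6 dpm

1/t_eff = 1/t_phys + 1/t_biol = 1/6.65 + 1/31.5 = 0.18212 per day.
t_eff = 6.65 × 31.5 / (6.65 + 31.5) ≈ 5.4908 days.
Remaining = 215 × (1/2)^(28.4/5.4908) = 215 × (1/2)^5.1723 ≈ 5.9625 dpm.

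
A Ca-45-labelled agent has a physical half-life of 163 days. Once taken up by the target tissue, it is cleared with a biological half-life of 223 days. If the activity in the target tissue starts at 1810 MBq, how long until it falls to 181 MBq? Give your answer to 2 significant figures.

310 days

1/t_eff = 1/t_phys + 1/t_biol = 1/163 + 1/223 = 0.010619 per day.
t_eff = 163 × 223 / (163 + 223) ≈ 94.168 days.
n = log₂(1810/181) ≈ 3.3219; t = 3.3219 × 94.168 ≈ 312.82 days.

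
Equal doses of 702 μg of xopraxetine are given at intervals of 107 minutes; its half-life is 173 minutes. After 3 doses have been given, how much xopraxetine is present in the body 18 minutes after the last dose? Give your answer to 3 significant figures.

The 3 doses were given 232, 125, 18 minutes ago.
Total = 702·(1/2)^(232/173) + 702·(1/2)^(125/173) + 702·(1/2)^(18/173)
      = 277.1 + 425.43 + 653.15 ≈ 1355.7 μg.

1360 μg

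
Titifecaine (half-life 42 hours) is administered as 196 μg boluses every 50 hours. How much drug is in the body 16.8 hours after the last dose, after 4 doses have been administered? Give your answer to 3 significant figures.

255 μg

The 4 doses were given 166.8, 116.8, 66.8, 16.8 hours ago.
Total = 196·(1/2)^(166.8/42) + 196·(1/2)^(116.8/42) + 196·(1/2)^(66.8/42) + 196·(1/2)^(16.8/42)
      = 12.495 + 28.517 + 65.084 + 148.54 ≈ 254.64 μg.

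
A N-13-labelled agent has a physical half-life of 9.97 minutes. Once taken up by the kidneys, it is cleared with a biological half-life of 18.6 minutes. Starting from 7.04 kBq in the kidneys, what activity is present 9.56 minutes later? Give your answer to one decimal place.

2.5 kBq

1/t_eff = 1/t_phys + 1/t_biol = 1/9.97 + 1/18.6 = 0.15406 per minute.
t_eff = 9.97 × 18.6 / (9.97 + 18.6) ≈ 6.4908 minutes.
Remaining = 7.04 × (1/2)^(9.56/6.4908) = 7.04 × (1/2)^1.4729 ≈ 2.5363 kBq.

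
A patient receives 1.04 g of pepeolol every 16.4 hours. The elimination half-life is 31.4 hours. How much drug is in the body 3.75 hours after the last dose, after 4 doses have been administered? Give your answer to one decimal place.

The 4 doses were given 52.95, 36.55, 20.15, 3.75 hours ago.
Total = 1.04·(1/2)^(52.95/31.4) + 1.04·(1/2)^(36.55/31.4) + 1.04·(1/2)^(20.15/31.4) + 1.04·(1/2)^(3.75/31.4)
      = 0.32315 + 0.46412 + 0.66659 + 0.95738 ≈ 2.4112 g.

2.4 g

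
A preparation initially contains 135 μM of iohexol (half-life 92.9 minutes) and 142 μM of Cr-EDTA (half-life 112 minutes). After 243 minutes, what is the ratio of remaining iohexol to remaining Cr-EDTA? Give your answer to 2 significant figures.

iohexol: 135 × (1/2)^(243/92.9) = 135 × (1/2)^2.6157 ≈ 22.025 μM.
Cr-EDTA: 142 × (1/2)^(243/112) = 142 × (1/2)^2.1696 ≈ 31.562 μM.
Ratio ≈ 22.025 / 31.562 ≈ 0.69785.

0.70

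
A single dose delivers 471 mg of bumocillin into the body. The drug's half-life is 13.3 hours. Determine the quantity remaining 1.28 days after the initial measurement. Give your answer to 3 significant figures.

95.0 mg

Convert the elapsed time: 1.28 days = 30.72 hours.
Number of half-lives: n = 30.72/13.3 ≈ 2.3098.
Remaining = 471 × (1/2)^2.3098 = 471 × 0.20169 ≈ 94.997 mg.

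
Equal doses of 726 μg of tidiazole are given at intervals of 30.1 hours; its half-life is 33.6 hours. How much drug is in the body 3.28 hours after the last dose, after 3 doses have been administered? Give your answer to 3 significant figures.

The 3 doses were given 63.48, 33.38, 3.28 hours ago.
Total = 726·(1/2)^(63.48/33.6) + 726·(1/2)^(33.38/33.6) + 726·(1/2)^(3.28/33.6)
      = 195.98 + 364.65 + 678.5 ≈ 1239.1 μg.

1240 μg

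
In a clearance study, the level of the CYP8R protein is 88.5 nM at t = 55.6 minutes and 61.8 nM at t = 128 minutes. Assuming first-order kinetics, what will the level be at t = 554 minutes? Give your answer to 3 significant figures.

Over Δt = 128 − 55.6 = 72.4 minutes, the level fell by a factor of 88.5/61.8 ≈ 1.432.
n = log₂(1.432) ≈ 0.51807 half-lives, so t½ = 72.4/0.51807 ≈ 139.75 minutes.
From t = 128 to t = 554: 61.8 × (1/2)^((554−128)/139.75) ≈ 7.4706 nM.

7.47 nM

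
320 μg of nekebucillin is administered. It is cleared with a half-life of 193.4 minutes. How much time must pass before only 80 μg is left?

80/320 = 1/4, so 2 half-lives have elapsed.
t = 2 × 193.4 = 386.8 minutes.

386.8 minutes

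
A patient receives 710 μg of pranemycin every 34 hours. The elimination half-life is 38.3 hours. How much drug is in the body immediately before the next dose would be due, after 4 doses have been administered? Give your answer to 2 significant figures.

The 4 doses were given 136, 102, 68, 34 hours ago.
Total = 710·(1/2)^(136/38.3) + 710·(1/2)^(102/38.3) + 710·(1/2)^(68/38.3) + 710·(1/2)^(34/38.3)
      = 60.58 + 112.09 + 207.39 + 383.73 ≈ 763.79 μg.

760 μg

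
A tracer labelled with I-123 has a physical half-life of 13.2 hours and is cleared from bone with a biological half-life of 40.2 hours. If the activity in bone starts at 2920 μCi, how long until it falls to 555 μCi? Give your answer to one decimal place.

23.8 hours

1/t_eff = 1/t_phys + 1/t_biol = 1/13.2 + 1/40.2 = 0.10063 per hour.
t_eff = 13.2 × 40.2 / (13.2 + 40.2) ≈ 9.9371 hours.
n = log₂(2920/555) ≈ 2.3954; t = 2.3954 × 9.9371 ≈ 23.803 hours.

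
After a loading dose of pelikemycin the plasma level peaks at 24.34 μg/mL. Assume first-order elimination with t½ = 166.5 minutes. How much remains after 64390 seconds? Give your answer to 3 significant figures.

Convert the elapsed time: 64390 seconds = 1073.17 minutes.
Number of half-lives: n = 1073.17/166.5 ≈ 6.4454.
Remaining = 24.34 × (1/2)^6.4454 = 24.34 × 0.011474 ≈ 0.27929 μg/mL.

0.279 μg/mL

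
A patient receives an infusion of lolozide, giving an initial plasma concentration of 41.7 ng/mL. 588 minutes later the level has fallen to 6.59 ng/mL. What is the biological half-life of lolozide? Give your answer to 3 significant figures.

A/A₀ = 6.59/41.7 ≈ 0.15803.
n = log₂(6.3278) ≈ 2.6617 half-lives elapsed in 588 minutes.
t½ = 588/2.6617 ≈ 220.91 minutes.

221 minutes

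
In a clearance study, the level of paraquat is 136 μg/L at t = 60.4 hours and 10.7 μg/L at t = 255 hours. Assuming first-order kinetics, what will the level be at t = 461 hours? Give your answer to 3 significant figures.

0.725 μg/L

Over Δt = 255 − 60.4 = 194.6 hours, the level fell by a factor of 136/10.7 ≈ 12.71.
n = log₂(12.71) ≈ 3.6679 half-lives, so t½ = 194.6/3.6679 ≈ 53.055 hours.
From t = 255 to t = 461: 10.7 × (1/2)^((461−255)/53.055) ≈ 0.72535 μg/L.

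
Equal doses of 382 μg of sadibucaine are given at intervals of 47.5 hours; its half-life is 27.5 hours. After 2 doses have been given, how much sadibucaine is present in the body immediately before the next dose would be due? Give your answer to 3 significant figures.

150 μg

The 2 doses were given 95, 47.5 hours ago.
Total = 382·(1/2)^(95/27.5) + 382·(1/2)^(47.5/27.5)
      = 34.845 + 115.37 ≈ 150.22 μg.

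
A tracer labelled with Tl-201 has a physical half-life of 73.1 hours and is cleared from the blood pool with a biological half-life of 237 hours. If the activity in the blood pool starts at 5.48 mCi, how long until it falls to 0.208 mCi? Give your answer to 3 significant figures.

1/t_eff = 1/t_phys + 1/t_biol = 1/73.1 + 1/237 = 0.017899 per hour.
t_eff = 73.1 × 237 / (73.1 + 237) ≈ 55.868 hours.
n = log₂(5.48/0.208) ≈ 4.7195; t = 4.7195 × 55.868 ≈ 263.67 hours.

264 hours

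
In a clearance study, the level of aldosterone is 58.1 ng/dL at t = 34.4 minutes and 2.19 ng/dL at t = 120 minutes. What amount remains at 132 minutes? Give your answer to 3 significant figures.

Over Δt = 120 − 34.4 = 85.6 minutes, the level fell by a factor of 58.1/2.19 ≈ 26.53.
n = log₂(26.53) ≈ 4.7295 half-lives, so t½ = 85.6/4.7295 ≈ 18.099 minutes.
From t = 120 to t = 132: 2.19 × (1/2)^((132−120)/18.099) ≈ 1.3831 ng/dL.

1.38 ng/dL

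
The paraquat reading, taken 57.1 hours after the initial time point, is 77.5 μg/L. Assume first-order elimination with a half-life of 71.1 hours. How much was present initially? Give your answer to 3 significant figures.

135 μg/L

Number of half-lives elapsed: n = 57.1/71.1 ≈ 0.80309.
A₀ = A × 2^n = 77.5 × 2^0.80309 = 77.5 × 1.7448 ≈ 135.23 μg/L.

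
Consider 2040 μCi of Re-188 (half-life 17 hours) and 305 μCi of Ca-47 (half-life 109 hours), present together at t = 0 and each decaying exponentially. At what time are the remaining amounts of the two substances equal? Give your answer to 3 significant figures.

55.2 hours

Set 2040·(1/2)^(t/17) = 305·(1/2)^(t/109).
Taking log₂: log₂(2040/305) = t·(1/17 − 1/109).
log₂(6.6885) = 2.7417; 1/17 − 1/109 = 0.049649.
t = 2.7417 / 0.049649 ≈ 55.221 hours.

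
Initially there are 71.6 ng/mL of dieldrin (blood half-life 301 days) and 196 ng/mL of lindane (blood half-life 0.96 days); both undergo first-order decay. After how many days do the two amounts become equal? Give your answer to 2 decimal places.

1.40 days

Set 71.6·(1/2)^(t/301) = 196·(1/2)^(t/0.96).
Taking log₂: log₂(71.6/196) = t·(1/301 − 1/0.96).
log₂(0.36531) = -1.4528; 1/301 − 1/0.96 = -1.0383.
t = -1.4528 / -1.0383 ≈ 1.3992 days.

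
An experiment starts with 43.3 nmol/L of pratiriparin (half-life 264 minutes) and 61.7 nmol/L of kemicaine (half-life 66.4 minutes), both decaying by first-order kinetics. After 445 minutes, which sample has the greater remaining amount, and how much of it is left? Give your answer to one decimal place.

pratiriparin, 13.5 nmol/L

pratiriparin: 43.3 × (1/2)^1.6856 ≈ 13.461 nmol/L.
kemicaine: 61.7 × (1/2)^6.7018 ≈ 0.59271 nmol/L.
Pratiriparin has more remaining, at ≈ 13.461 nmol/L.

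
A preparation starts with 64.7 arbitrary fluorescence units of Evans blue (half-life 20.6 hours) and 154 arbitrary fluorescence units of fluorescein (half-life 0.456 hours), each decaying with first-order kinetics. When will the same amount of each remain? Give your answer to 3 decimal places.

Set 64.7·(1/2)^(t/20.6) = 154·(1/2)^(t/0.456).
Taking log₂: log₂(64.7/154) = t·(1/20.6 − 1/0.456).
log₂(0.42013) = -1.2511; 1/20.6 − 1/0.456 = -2.1444.
t = -1.2511 / -2.1444 ≈ 0.58341 hours.

0.583 hours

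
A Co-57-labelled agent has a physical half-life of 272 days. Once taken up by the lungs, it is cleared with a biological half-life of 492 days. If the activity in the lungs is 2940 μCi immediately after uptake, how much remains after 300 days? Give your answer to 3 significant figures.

897 μCi

1/t_eff = 1/t_phys + 1/t_biol = 1/272 + 1/492 = 0.005709 per day.
t_eff = 272 × 492 / (272 + 492) ≈ 175.16 days.
Remaining = 2940 × (1/2)^(300/175.16) = 2940 × (1/2)^1.7127 ≈ 896.96 μCi.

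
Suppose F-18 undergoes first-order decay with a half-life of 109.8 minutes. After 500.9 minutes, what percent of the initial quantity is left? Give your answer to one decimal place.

4.2%

n = 500.9/109.8 ≈ 4.5619 half-lives.
Fraction remaining = (1/2)^4.5619 ≈ 0.042337, i.e. 4.2337%.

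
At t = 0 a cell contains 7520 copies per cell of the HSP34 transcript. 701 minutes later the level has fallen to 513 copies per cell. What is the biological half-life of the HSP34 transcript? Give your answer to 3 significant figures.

A/A₀ = 513/7520 ≈ 0.068218.
n = log₂(14.659) ≈ 3.8737 half-lives elapsed in 701 minutes.
t½ = 701/3.8737 ≈ 180.96 minutes.

181 minutes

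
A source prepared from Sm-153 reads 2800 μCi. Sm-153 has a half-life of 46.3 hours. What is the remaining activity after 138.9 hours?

Elapsed time is 3 half-lives (138.9/46.3).
Each half-life halves the amount: 2800 × (1/2)^3 = 2800/8 = 350 μCi.

350 μCi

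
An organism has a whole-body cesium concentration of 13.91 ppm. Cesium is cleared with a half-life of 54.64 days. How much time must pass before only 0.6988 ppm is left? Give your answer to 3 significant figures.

Fraction remaining = 0.6988/13.91 ≈ 0.050237.
n = log₂(13.91/0.6988) = ln(19.906)/ln 2 ≈ 4.3151 half-lives.
t = n × t½ = 4.3151 × 54.64 ≈ 235.78 days.

236 days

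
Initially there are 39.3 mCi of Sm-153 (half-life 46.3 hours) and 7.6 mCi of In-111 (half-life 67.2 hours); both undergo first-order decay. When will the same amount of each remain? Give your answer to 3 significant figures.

Set 39.3·(1/2)^(t/46.3) = 7.6·(1/2)^(t/67.2).
Taking log₂: log₂(39.3/7.6) = t·(1/46.3 − 1/67.2).
log₂(5.1711) = 2.3705; 1/46.3 − 1/67.2 = 0.0067173.
t = 2.3705 / 0.0067173 ≈ 352.89 hours.

353 hours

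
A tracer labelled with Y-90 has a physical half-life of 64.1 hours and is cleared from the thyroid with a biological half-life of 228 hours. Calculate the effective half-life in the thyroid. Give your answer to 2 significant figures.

50 hours

1/t_eff = 1/t_phys + 1/t_biol = 1/64.1 + 1/228 = 0.019987 per hour.
t_eff = 64.1 × 228 / (64.1 + 228) ≈ 50.034 hours.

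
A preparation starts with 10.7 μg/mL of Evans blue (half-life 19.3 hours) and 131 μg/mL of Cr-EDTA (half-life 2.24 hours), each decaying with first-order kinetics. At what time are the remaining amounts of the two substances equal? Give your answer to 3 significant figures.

9.16 hours

Set 10.7·(1/2)^(t/19.3) = 131·(1/2)^(t/2.24).
Taking log₂: log₂(10.7/131) = t·(1/19.3 − 1/2.24).
log₂(0.081679) = -3.6139; 1/19.3 − 1/2.24 = -0.39462.
t = -3.6139 / -0.39462 ≈ 9.158 hours.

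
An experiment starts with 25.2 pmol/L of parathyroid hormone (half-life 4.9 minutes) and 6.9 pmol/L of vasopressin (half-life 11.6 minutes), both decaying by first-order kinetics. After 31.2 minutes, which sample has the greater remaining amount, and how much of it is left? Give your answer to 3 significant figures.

parathyroid hormone: 25.2 × (1/2)^6.3673 ≈ 0.30524 pmol/L.
vasopressin: 6.9 × (1/2)^2.6897 ≈ 1.0695 pmol/L.
Vasopressin has more remaining, at ≈ 1.0695 pmol/L.

vasopressin, 1.07 pmol/L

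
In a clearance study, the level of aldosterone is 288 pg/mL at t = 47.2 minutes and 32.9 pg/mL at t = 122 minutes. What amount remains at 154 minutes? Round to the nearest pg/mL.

Over Δt = 122 − 47.2 = 74.8 minutes, the level fell by a factor of 288/32.9 ≈ 8.7538.
n = log₂(8.7538) ≈ 3.1299 half-lives, so t½ = 74.8/3.1299 ≈ 23.898 minutes.
From t = 122 to t = 154: 32.9 × (1/2)^((154−122)/23.898) ≈ 13.005 pg/mL.

13 pg/mL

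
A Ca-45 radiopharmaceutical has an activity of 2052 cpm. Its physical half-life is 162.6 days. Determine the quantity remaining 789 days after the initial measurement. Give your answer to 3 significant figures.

Number of half-lives: n = 789/162.6 ≈ 4.8524.
Remaining = 2052 × (1/2)^4.8524 = 2052 × 0.034616 ≈ 71.033 cpm.

71.0 cpm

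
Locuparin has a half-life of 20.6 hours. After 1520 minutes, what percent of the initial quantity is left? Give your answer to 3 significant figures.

1520 minutes = 25.3333 hours.
n = 25.3333/20.6 ≈ 1.2298 half-lives.
Fraction remaining = (1/2)^1.2298 ≈ 0.42638, i.e. 42.638%.

42.6%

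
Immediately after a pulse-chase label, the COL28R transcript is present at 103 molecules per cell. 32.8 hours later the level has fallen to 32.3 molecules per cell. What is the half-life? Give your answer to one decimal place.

19.6 hours

A/A₀ = 32.3/103 ≈ 0.31359.
n = log₂(3.1889) ≈ 1.673 half-lives elapsed in 32.8 hours.
t½ = 32.8/1.673 ≈ 19.605 hours.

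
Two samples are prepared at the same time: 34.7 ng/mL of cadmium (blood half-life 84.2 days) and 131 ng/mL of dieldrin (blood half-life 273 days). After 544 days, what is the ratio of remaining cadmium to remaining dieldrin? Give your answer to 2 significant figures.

cadmium: 34.7 × (1/2)^(544/84.2) = 34.7 × (1/2)^6.4608 ≈ 0.39394 ng/mL.
dieldrin: 131 × (1/2)^(544/273) = 131 × (1/2)^1.9927 ≈ 32.917 ng/mL.
Ratio ≈ 0.39394 / 32.917 ≈ 0.011968.

0.012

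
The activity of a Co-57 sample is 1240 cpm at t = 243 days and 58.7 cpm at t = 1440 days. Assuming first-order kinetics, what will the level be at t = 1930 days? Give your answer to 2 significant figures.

17 cpm

Over Δt = 1440 − 243 = 1197 days, the level fell by a factor of 1240/58.7 ≈ 21.124.
n = log₂(21.124) ≈ 4.4008 half-lives, so t½ = 1197/4.4008 ≈ 271.99 days.
From t = 1440 to t = 1930: 58.7 × (1/2)^((1930−1440)/271.99) ≈ 16.839 cpm.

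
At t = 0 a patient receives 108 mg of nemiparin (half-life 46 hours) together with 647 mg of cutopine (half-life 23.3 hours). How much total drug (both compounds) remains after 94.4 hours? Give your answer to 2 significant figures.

65 mg

nemiparin: 108 × (1/2)^(94.4/46) = 108 × (1/2)^2.0522 ≈ 26.041 mg.
cutopine: 647 × (1/2)^(94.4/23.3) = 647 × (1/2)^4.0515 ≈ 39.019 mg.
Total = 26.041 + 39.019 ≈ 65.06 mg.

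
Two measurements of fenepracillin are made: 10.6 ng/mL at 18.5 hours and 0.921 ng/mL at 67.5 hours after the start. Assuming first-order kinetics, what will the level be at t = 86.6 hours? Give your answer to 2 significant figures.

0.36 ng/mL

Over Δt = 67.5 − 18.5 = 49 hours, the level fell by a factor of 10.6/0.921 ≈ 11.509.
n = log₂(11.509) ≈ 3.5247 half-lives, so t½ = 49/3.5247 ≈ 13.902 hours.
From t = 67.5 to t = 86.6: 0.921 × (1/2)^((86.6−67.5)/13.902) ≈ 0.35536 ng/mL.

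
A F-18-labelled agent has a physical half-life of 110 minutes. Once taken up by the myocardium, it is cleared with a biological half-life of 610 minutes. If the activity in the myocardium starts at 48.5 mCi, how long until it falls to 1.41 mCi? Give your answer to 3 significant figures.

476 minutes

1/t_eff = 1/t_phys + 1/t_biol = 1/110 + 1/610 = 0.01073 per minute.
t_eff = 110 × 610 / (110 + 610) ≈ 93.194 minutes.
n = log₂(48.5/1.41) ≈ 5.1042; t = 5.1042 × 93.194 ≈ 475.68 minutes.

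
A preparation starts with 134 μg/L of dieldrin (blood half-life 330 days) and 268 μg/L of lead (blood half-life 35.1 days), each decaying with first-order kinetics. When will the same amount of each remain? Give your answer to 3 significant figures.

Set 134·(1/2)^(t/330) = 268·(1/2)^(t/35.1).
Taking log₂: log₂(134/268) = t·(1/330 − 1/35.1).
log₂(0.5) = -1; 1/330 − 1/35.1 = -0.02546.
t = -1 / -0.02546 ≈ 39.278 days.

39.3 days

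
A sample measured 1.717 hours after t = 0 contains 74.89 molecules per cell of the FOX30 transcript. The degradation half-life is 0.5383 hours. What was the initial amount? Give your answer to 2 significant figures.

680 molecules per cell

Number of half-lives elapsed: n = 1.717/0.5383 ≈ 3.1897.
A₀ = A × 2^n = 74.89 × 2^3.1897 = 74.89 × 9.124 ≈ 683.3 molecules per cell.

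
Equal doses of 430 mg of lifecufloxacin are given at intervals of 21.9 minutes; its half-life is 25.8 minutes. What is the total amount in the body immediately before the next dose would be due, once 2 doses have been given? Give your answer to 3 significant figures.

371 mg

The 2 doses were given 43.8, 21.9 minutes ago.
Total = 430·(1/2)^(43.8/25.8) + 430·(1/2)^(21.9/25.8)
      = 132.56 + 238.75 ≈ 371.31 mg.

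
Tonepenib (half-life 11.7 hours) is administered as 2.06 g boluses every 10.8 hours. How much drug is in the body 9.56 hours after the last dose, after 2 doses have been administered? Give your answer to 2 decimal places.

The 2 doses were given 20.36, 9.56 hours ago.
Total = 2.06·(1/2)^(20.36/11.7) + 2.06·(1/2)^(9.56/11.7)
      = 0.61663 + 1.1692 ≈ 1.7859 g.

1.79 g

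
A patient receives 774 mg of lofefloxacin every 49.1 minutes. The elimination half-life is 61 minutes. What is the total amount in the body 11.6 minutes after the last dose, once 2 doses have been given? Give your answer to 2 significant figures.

The 2 doses were given 60.7, 11.6 minutes ago.
Total = 774·(1/2)^(60.7/61) + 774·(1/2)^(11.6/61)
      = 388.32 + 678.42 ≈ 1066.7 mg.

1100 mg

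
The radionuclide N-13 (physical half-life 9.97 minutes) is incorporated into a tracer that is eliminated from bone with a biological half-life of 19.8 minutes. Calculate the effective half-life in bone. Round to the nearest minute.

1/t_eff = 1/t_phys + 1/t_biol = 1/9.97 + 1/19.8 = 0.15081 per minute.
t_eff = 9.97 × 19.8 / (9.97 + 19.8) ≈ 6.631 minutes.

7 minutes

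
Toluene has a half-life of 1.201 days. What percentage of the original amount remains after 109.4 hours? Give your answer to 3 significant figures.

7.20%

109.4 hours = 4.55833 days.
n = 4.55833/1.201 ≈ 3.7954 half-lives.
Fraction remaining = (1/2)^3.7954 ≈ 0.072021, i.e. 7.2021%.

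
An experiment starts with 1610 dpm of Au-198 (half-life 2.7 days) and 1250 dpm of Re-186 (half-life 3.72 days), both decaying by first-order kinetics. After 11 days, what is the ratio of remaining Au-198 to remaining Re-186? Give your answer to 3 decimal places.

0.594

Au-198: 1610 × (1/2)^(11/2.7) = 1610 × (1/2)^4.0741 ≈ 95.589 dpm.
Re-186: 1250 × (1/2)^(11/3.72) = 1250 × (1/2)^2.957 ≈ 160.98 dpm.
Ratio ≈ 95.589 / 160.98 ≈ 0.5938.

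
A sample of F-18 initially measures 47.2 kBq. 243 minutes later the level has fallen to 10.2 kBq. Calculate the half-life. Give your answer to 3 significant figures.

A/A₀ = 10.2/47.2 ≈ 0.2161.
n = log₂(4.6275) ≈ 2.2102 half-lives elapsed in 243 minutes.
t½ = 243/2.2102 ≈ 109.94 minutes.

110 minutes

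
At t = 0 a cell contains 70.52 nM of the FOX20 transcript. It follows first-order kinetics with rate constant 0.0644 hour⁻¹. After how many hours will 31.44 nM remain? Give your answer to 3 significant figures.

t½ = ln 2 / λ = 0.69315 / 0.0644 ≈ 10.763 hours.
Fraction remaining = 31.44/70.52 ≈ 0.44583.
n = log₂(70.52/31.44) = ln(2.243)/ln 2 ≈ 1.1654 half-lives.
t = n × t½ = 1.1654 × 10.763 ≈ 12.544 hours.

12.5 hours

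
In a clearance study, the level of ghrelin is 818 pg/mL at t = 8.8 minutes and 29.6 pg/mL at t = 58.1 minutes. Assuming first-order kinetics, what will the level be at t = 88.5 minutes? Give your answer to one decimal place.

Over Δt = 58.1 − 8.8 = 49.3 minutes, the level fell by a factor of 818/29.6 ≈ 27.635.
n = log₂(27.635) ≈ 4.7884 half-lives, so t½ = 49.3/4.7884 ≈ 10.296 minutes.
From t = 58.1 to t = 88.5: 29.6 × (1/2)^((88.5−58.1)/10.296) ≈ 3.8233 pg/mL.

3.8 pg/mL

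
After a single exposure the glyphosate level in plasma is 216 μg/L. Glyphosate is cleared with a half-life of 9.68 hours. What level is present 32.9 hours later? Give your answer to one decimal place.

Number of half-lives: n = 32.9/9.68 ≈ 3.3988.
Remaining = 216 × (1/2)^3.3988 = 216 × 0.094814 ≈ 20.48 μg/L.

20.5 μg/L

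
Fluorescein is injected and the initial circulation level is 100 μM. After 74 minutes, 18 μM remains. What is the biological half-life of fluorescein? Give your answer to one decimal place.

29.9 minutes

A/A₀ = 18/100 ≈ 0.18.
n = log₂(5.5556) ≈ 2.4739 half-lives elapsed in 74 minutes.
t½ = 74/2.4739 ≈ 29.912 minutes.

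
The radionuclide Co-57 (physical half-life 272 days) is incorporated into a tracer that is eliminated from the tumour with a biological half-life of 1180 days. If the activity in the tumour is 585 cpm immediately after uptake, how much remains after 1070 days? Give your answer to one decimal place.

1/t_eff = 1/t_phys + 1/t_biol = 1/272 + 1/1180 = 0.0045239 per day.
t_eff = 272 × 1180 / (272 + 1180) ≈ 221.05 days.
Remaining = 585 × (1/2)^(1070/221.05) = 585 × (1/2)^4.8406 ≈ 20.417 cpm.

20.4 cpm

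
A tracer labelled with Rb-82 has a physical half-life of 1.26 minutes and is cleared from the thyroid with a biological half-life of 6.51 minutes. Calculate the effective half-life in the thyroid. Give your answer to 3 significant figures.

1/t_eff = 1/t_phys + 1/t_biol = 1/1.26 + 1/6.51 = 0.94726 per minute.
t_eff = 1.26 × 6.51 / (1.26 + 6.51) ≈ 1.0557 minutes.

1.06 minutes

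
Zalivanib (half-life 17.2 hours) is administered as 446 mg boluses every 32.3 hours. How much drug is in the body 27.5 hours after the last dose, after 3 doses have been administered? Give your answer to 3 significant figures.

The 3 doses were given 92.1, 59.8, 27.5 hours ago.
Total = 446·(1/2)^(92.1/17.2) + 446·(1/2)^(59.8/17.2) + 446·(1/2)^(27.5/17.2)
      = 10.9 + 40.062 + 147.24 ≈ 198.21 mg.

198 mg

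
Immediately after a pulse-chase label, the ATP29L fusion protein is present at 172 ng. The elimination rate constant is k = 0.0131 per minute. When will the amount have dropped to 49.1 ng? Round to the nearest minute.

t½ = ln 2 / k = 0.69315 / 0.0131 ≈ 52.912 minutes.
Fraction remaining = 49.1/172 ≈ 0.28547.
n = log₂(172/49.1) = ln(3.5031)/ln 2 ≈ 1.8086 half-lives.
t = n × t½ = 1.8086 × 52.912 ≈ 95.697 minutes.

96 minutes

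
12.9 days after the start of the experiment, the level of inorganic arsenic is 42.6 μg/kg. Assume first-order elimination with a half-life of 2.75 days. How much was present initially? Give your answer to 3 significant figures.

Number of half-lives elapsed: n = 12.9/2.75 ≈ 4.6909.
A₀ = A × 2^n = 42.6 × 2^4.6909 = 42.6 × 25.829 ≈ 1100.3 μg/kg.

1100 μg/kg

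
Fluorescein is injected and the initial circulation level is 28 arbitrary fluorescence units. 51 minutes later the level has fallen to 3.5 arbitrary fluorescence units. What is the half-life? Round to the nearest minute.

A/A₀ = 3.5/28 ≈ 0.125.
n = log₂(8) ≈ 3 half-lives elapsed in 51 minutes.
t½ = 51/3 ≈ 17 minutes.

17 minutes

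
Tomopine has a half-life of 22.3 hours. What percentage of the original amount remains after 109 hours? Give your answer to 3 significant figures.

n = 109/22.3 ≈ 4.8879 half-lives.
Fraction remaining = (1/2)^4.8879 ≈ 0.033775, i.e. 3.3775%.

3.38%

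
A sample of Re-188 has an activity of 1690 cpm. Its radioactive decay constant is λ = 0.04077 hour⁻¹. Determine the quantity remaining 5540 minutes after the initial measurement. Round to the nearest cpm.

39 cpm

t½ = ln 2 / λ = 0.69315 / 0.04077 ≈ 17.001 hours.
Convert the elapsed time: 5540 minutes = 92.3333 hours.
Number of half-lives: n = 92.3333/17.001 ≈ 5.4309.
Remaining = 1690 × (1/2)^5.4309 = 1690 × 0.023181 ≈ 39.176 cpm.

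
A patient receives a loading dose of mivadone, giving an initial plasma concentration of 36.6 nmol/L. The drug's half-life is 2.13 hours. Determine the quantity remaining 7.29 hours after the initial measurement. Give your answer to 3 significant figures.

3.41 nmol/L

Number of half-lives: n = 7.29/2.13 ≈ 3.4225.
Remaining = 36.6 × (1/2)^3.4225 = 36.6 × 0.093264 ≈ 3.4135 nmol/L.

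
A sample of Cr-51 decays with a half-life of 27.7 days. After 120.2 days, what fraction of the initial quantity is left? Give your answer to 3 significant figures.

0.0494

n = 120.2/27.7 ≈ 4.3394 half-lives.
Fraction remaining = (1/2)^4.3394 ≈ 0.0494.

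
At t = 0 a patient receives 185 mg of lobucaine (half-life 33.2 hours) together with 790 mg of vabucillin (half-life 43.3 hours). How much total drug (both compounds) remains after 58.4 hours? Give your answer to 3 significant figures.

lobucaine: 185 × (1/2)^(58.4/33.2) = 185 × (1/2)^1.759 ≈ 54.657 mg.
vabucillin: 790 × (1/2)^(58.4/43.3) = 790 × (1/2)^1.3487 ≈ 310.18 mg.
Total = 54.657 + 310.18 ≈ 364.84 mg.

365 mg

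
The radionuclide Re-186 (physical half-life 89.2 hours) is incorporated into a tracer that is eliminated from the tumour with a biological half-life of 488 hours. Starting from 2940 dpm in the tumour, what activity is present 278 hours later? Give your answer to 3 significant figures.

1/t_eff = 1/t_phys + 1/t_biol = 1/89.2 + 1/488 = 0.01326 per hour.
t_eff = 89.2 × 488 / (89.2 + 488) ≈ 75.415 hours.
Remaining = 2940 × (1/2)^(278/75.415) = 2940 × (1/2)^3.6863 ≈ 228.39 dpm.

228 dpm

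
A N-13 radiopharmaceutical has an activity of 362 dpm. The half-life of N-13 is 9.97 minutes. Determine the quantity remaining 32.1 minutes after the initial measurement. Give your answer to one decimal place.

Number of half-lives: n = 32.1/9.97 ≈ 3.2197.
Remaining = 362 × (1/2)^3.2197 = 362 × 0.10735 ≈ 38.859 dpm.

38.9 dpm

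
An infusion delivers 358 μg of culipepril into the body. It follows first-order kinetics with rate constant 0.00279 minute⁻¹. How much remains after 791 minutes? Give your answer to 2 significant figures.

t½ = ln 2 / λ = 0.69315 / 0.00279 ≈ 248.44 minutes.
Number of half-lives: n = 791/248.44 ≈ 3.1839.
Remaining = 358 × (1/2)^3.1839 = 358 × 0.11004 ≈ 39.395 μg.

39 μg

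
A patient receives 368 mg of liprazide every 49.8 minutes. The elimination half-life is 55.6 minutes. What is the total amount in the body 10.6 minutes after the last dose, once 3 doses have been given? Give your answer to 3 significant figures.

589 mg

The 3 doses were given 110.2, 60.4, 10.6 minutes ago.
Total = 368·(1/2)^(110.2/55.6) + 368·(1/2)^(60.4/55.6) + 368·(1/2)^(10.6/55.6)
      = 93.154 + 173.31 + 322.45 ≈ 588.91 mg.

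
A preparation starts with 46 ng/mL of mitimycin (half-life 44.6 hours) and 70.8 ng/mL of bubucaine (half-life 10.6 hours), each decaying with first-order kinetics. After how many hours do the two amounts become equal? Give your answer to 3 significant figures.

Set 46·(1/2)^(t/44.6) = 70.8·(1/2)^(t/10.6).
Taking log₂: log₂(46/70.8) = t·(1/44.6 − 1/10.6).
log₂(0.64972) = -0.62212; 1/44.6 − 1/10.6 = -0.071918.
t = -0.62212 / -0.071918 ≈ 8.6503 hours.

8.65 hours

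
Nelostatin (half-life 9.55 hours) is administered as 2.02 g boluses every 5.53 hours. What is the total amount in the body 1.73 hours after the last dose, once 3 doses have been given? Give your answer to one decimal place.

The 3 doses were given 12.79, 7.26, 1.73 hours ago.
Total = 2.02·(1/2)^(12.79/9.55) + 2.02·(1/2)^(7.26/9.55) + 2.02·(1/2)^(1.73/9.55)
      = 0.79835 + 1.1926 + 1.7816 ≈ 3.7726 g.

3.8 g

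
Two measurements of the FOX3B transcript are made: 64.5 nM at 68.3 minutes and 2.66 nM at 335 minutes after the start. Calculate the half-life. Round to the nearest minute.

Over Δt = 335 − 68.3 = 266.7 minutes, the level fell by a factor of 64.5/2.66 ≈ 24.248.
n = log₂(24.248) ≈ 4.5998 half-lives, so t½ = 266.7/4.5998 ≈ 57.981 minutes.

58 minutes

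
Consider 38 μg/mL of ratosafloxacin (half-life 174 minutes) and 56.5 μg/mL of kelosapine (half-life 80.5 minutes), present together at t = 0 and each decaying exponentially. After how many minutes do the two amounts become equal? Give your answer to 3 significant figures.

Set 38·(1/2)^(t/174) = 56.5·(1/2)^(t/80.5).
Taking log₂: log₂(38/56.5) = t·(1/174 − 1/80.5).
log₂(0.67257) = -0.57225; 1/174 − 1/80.5 = -0.0066752.
t = -0.57225 / -0.0066752 ≈ 85.728 minutes.

85.7 minutes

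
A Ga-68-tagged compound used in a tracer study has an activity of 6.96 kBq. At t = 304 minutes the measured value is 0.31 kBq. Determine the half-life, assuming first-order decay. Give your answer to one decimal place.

67.7 minutes

A/A₀ = 0.31/6.96 ≈ 0.04454.
n = log₂(22.452) ≈ 4.4887 half-lives elapsed in 304 minutes.
t½ = 304/4.4887 ≈ 67.725 minutes.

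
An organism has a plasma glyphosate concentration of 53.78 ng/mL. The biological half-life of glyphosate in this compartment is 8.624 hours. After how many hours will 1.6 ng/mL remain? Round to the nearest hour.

Fraction remaining = 1.6/53.78 ≈ 0.029751.
n = log₂(53.78/1.6) = ln(33.612)/ln 2 ≈ 5.0709 half-lives.
t = n × t½ = 5.0709 × 8.624 ≈ 43.732 hours.

44 hours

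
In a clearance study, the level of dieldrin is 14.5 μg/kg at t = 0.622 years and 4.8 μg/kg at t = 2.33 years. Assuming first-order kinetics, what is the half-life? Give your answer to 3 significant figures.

Over Δt = 2.33 − 0.622 = 1.708 years, the level fell by a factor of 14.5/4.8 ≈ 3.0208.
n = log₂(3.0208) ≈ 1.5949 half-lives, so t½ = 1.708/1.5949 ≈ 1.0709 years.

1.07 years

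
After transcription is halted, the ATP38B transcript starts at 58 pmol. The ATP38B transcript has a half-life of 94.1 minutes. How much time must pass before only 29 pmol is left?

29/58 = 1/2, so 1 half-life has elapsed.
t = 1 × 94.1 = 94.1 minutes.

94.1 minutes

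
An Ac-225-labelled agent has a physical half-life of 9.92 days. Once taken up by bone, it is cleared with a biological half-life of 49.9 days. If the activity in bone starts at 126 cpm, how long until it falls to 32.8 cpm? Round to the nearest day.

1/t_eff = 1/t_phys + 1/t_biol = 1/9.92 + 1/49.9 = 0.12085 per day.
t_eff = 9.92 × 49.9 / (9.92 + 49.9) ≈ 8.275 days.
n = log₂(126/32.8) ≈ 1.9417; t = 1.9417 × 8.275 ≈ 16.067 days.

16 days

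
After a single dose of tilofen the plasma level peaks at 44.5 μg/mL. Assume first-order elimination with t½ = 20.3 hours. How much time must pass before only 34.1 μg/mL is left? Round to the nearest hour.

8 hours

Fraction remaining = 34.1/44.5 ≈ 0.76629.
n = log₂(44.5/34.1) = ln(1.305)/ln 2 ≈ 0.38403 half-lives.
t = n × t½ = 0.38403 × 20.3 ≈ 7.7959 hours.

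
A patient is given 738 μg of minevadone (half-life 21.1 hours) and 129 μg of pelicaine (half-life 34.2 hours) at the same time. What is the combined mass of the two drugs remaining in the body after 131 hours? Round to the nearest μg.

19 μg

minevadone: 738 × (1/2)^(131/21.1) = 738 × (1/2)^6.2085 ≈ 9.9794 μg.
pelicaine: 129 × (1/2)^(131/34.2) = 129 × (1/2)^3.8304 ≈ 9.0682 μg.
Total = 9.9794 + 9.0682 ≈ 19.048 μg.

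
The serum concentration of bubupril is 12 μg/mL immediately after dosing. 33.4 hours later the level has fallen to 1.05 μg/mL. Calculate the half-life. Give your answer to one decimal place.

A/A₀ = 1.05/12 ≈ 0.0875.
n = log₂(11.429) ≈ 3.5146 half-lives elapsed in 33.4 hours.
t½ = 33.4/3.5146 ≈ 9.5033 hours.

9.5 hours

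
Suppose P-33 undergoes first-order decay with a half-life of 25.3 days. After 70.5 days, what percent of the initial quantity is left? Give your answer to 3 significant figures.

14.5%

n = 70.5/25.3 ≈ 2.7866 half-lives.
Fraction remaining = (1/2)^2.7866 ≈ 0.14493, i.e. 14.493%.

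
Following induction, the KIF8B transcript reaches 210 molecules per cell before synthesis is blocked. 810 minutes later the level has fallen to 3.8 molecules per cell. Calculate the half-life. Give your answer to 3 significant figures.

A/A₀ = 3.8/210 ≈ 0.018095.
n = log₂(55.263) ≈ 5.7882 half-lives elapsed in 810 minutes.
t½ = 810/5.7882 ≈ 139.94 minutes.

140 minutes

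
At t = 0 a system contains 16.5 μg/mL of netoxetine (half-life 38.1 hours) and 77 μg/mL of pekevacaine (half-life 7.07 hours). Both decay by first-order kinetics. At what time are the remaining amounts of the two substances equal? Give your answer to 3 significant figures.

19.3 hours

Set 16.5·(1/2)^(t/38.1) = 77·(1/2)^(t/7.07).
Taking log₂: log₂(16.5/77) = t·(1/38.1 − 1/7.07).
log₂(0.21429) = -2.2224; 1/38.1 − 1/7.07 = -0.1152.
t = -2.2224 / -0.1152 ≈ 19.292 hours.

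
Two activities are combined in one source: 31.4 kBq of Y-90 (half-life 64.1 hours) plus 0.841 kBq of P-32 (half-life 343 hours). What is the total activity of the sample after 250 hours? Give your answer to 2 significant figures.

2.6 kBq

Y-90: 31.4 × (1/2)^(250/64.1) = 31.4 × (1/2)^3.9002 ≈ 2.1031 kBq.
P-32: 0.841 × (1/2)^(250/343) = 0.841 × (1/2)^0.72886 ≈ 0.50744 kBq.
Total = 2.1031 + 0.50744 ≈ 2.6106 kBq.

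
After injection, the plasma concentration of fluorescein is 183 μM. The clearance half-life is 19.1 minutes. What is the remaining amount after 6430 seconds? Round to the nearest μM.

Convert the elapsed time: 6430 seconds = 107.167 minutes.
Number of half-lives: n = 107.167/19.1 ≈ 5.6108.
Remaining = 183 × (1/2)^5.6108 = 183 × 0.020463 ≈ 3.7448 μM.

4 μM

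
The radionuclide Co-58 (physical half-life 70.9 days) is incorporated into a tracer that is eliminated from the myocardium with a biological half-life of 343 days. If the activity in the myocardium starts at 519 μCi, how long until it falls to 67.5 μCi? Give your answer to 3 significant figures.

173 days

1/t_eff = 1/t_phys + 1/t_biol = 1/70.9 + 1/343 = 0.01702 per day.
t_eff = 70.9 × 343 / (70.9 + 343) ≈ 58.755 days.
n = log₂(519/67.5) ≈ 2.9428; t = 2.9428 × 58.755 ≈ 172.9 days.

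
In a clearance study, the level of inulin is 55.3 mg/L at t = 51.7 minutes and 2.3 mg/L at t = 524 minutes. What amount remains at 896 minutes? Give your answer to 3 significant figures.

Over Δt = 524 − 51.7 = 472.3 minutes, the level fell by a factor of 55.3/2.3 ≈ 24.043.
n = log₂(24.043) ≈ 4.5876 half-lives, so t½ = 472.3/4.5876 ≈ 102.95 minutes.
From t = 524 to t = 896: 2.3 × (1/2)^((896−524)/102.95) ≈ 0.18793 mg/L.

0.188 mg/L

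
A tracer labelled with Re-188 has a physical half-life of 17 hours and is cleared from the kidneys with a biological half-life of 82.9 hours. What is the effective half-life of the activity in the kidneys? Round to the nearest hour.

1/t_eff = 1/t_phys + 1/t_biol = 1/17 + 1/82.9 = 0.070886 per hour.
t_eff = 17 × 82.9 / (17 + 82.9) ≈ 14.107 hours.

14 hours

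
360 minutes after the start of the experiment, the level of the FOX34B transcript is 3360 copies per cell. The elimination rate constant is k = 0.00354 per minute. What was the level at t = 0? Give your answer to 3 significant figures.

t½ = ln 2 / k = 0.69315 / 0.00354 ≈ 195.8 minutes.
Number of half-lives elapsed: n = 360/195.8 ≈ 1.8386.
A₀ = A × 2^n = 3360 × 2^1.8386 = 3360 × 3.5766 ≈ 12017 copies per cell.

12000 copies per cell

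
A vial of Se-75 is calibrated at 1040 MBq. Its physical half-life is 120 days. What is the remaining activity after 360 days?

130 MBq

Elapsed time is 3 half-lives (360/120).
Each half-life halves the amount: 1040 × (1/2)^3 = 1040/8 = 130 MBq.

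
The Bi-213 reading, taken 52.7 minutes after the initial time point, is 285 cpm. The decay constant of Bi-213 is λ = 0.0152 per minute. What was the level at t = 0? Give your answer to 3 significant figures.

635 cpm

t½ = ln 2 / λ = 0.69315 / 0.0152 ≈ 45.602 minutes.
Number of half-lives elapsed: n = 52.7/45.602 ≈ 1.1557.
A₀ = A × 2^n = 285 × 2^1.1557 = 285 × 2.2279 ≈ 634.94 cpm.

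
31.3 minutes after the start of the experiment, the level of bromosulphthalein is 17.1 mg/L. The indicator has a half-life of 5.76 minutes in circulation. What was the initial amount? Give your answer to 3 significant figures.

Number of half-lives elapsed: n = 31.3/5.76 ≈ 5.434.
A₀ = A × 2^n = 17.1 × 2^5.434 = 17.1 × 43.232 ≈ 739.27 mg/L.

739 mg/L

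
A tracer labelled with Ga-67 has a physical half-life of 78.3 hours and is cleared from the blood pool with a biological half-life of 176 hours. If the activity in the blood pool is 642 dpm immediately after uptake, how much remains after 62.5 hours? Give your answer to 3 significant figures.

1/t_eff = 1/t_phys + 1/t_biol = 1/78.3 + 1/176 = 0.018453 per hour.
t_eff = 78.3 × 176 / (78.3 + 176) ≈ 54.191 hours.
Remaining = 642 × (1/2)^(62.5/54.191) = 642 × (1/2)^1.1533 ≈ 288.64 dpm.

289 dpm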